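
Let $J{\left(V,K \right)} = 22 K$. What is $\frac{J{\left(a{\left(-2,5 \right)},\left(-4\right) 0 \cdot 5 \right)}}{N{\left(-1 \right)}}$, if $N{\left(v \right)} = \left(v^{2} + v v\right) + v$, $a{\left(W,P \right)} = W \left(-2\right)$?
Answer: $0$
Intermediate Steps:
$a{\left(W,P \right)} = - 2 W$
$N{\left(v \right)} = v + 2 v^{2}$ ($N{\left(v \right)} = \left(v^{2} + v^{2}\right) + v = 2 v^{2} + v = v + 2 v^{2}$)
$\frac{J{\left(a{\left(-2,5 \right)},\left(-4\right) 0 \cdot 5 \right)}}{N{\left(-1 \right)}} = \frac{22 \left(-4\right) 0 \cdot 5}{\left(-1\right) \left(1 + 2 \left(-1\right)\right)} = \frac{22 \cdot 0 \cdot 5}{\left(-1\right) \left(1 - 2\right)} = \frac{22 \cdot 0}{\left(-1\right) \left(-1\right)} = \frac{0}{1} = 0 \cdot 1 = 0$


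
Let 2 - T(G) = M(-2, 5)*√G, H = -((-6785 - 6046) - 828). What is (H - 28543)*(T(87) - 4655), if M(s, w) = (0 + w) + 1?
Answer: 69255252 + 89304*√87 ≈ 7.0088e+7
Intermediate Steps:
M(s, w) = 1 + w (M(s, w) = w + 1 = 1 + w)
H = 13659 (H = -(-12831 - 828) = -1*(-13659) = 13659)
T(G) = 2 - 6*√G (T(G) = 2 - (1 + 5)*√G = 2 - 6*√G)
(H - 28543)*(T(87) - 4655) = (13659 - 28543)*((2 - 6*√87) - 4655) = -14884*(-4653 - 6*√87) = 69255252 + 89304*√87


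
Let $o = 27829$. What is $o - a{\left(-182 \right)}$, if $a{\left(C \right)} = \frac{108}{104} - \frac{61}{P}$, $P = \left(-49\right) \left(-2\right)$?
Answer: $\frac{17726808}{637} \approx 27829.0$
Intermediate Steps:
$P = 98$
$a{\left(C \right)} = \frac{265}{637}$ ($a{\left(C \right)} = \frac{108}{104} - \frac{61}{98} = 108 \cdot \frac{1}{104} - \frac{61}{98} = \frac{27}{26} - \frac{61}{98} = \frac{265}{637}$)
$o - a{\left(-182 \right)} = 27829 - \frac{265}{637} = \frac{17726808}{637}$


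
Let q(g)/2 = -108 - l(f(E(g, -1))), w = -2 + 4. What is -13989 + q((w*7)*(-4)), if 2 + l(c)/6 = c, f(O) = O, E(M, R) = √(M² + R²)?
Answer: -14181 - 12*√3137 ≈ -14853.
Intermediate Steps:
l(c) = -12 + 6*c
w = 2
q(g) = -192 - 12*√(1 + g²) (q(g) = 2*(-108 - (-12 + 6*√(g² + (-1)²))) = 2*(-108 - (-12 + 6*√(g² + 1))) = 2*(-108 - (-12 + 6*√(1 + g²))) = 2*(-108 + (12 - 6*√(1 + g²))) = 2*(-96 - 6*√(1 + g²)) = -192 - 12*√(1 + g²))
-13989 + q((w*7)*(-4)) = -13989 + (-192 - 12*√(1 + ((2*7)*(-4))²)) = -13989 + (-192 - 12*√(1 + (14*(-4))²)) = -13989 + (-192 - 12*√(1 + (-56)²)) = -13989 + (-192 - 12*√(1 + 3136)) = -13989 + (-192 - 12*√3137) = -14181 - 12*√3137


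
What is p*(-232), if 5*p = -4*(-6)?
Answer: -5568/5 ≈ -1113.6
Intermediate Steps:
p = 24/5 (p = (-4*(-6))/5 = (⅕)*24 = 24/5 ≈ 4.8000)
p*(-232) = (24/5)*(-232) = -5568/5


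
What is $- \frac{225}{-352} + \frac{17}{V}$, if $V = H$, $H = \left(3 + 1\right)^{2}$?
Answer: $\frac{599}{352} \approx 1.7017$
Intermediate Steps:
$H = 16$ ($H = 4^{2} = 16$)
$V = 16$
$- \frac{225}{-352} + \frac{17}{V} = - \frac{225}{-352} + \frac{17}{16} = \left(-225\right) \left(- \frac{1}{352}\right) + 17 \cdot \frac{1}{16} = \frac{225}{352} + \frac{17}{16} = \frac{599}{352}$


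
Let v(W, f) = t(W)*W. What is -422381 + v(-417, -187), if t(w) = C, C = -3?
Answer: -421130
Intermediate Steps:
t(w) = -3
v(W, f) = -3*W
-422381 + v(-417, -187) = -422381 - 3*(-417) = -422381 + 1251 = -421130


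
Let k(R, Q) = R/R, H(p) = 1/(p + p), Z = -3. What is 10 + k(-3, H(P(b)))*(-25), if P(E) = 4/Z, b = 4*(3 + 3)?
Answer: -15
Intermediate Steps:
b = 24 (b = 4*6 = 24)
P(E) = -4/3 (P(E) = 4/(-3) = 4*(-1/3) = -4/3)
H(p) = 1/(2*p)
k(R, Q) = 1
10 + k(-3, H(P(b)))*(-25) = 10 + 1*(-25) = 10 - 25 = -15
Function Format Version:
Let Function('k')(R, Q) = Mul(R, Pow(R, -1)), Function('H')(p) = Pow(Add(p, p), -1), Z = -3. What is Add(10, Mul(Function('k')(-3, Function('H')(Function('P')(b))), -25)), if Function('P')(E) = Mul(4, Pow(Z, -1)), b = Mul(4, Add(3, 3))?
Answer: -15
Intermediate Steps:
b = 24 (b = Mul(4, 6) = 24)
Function('P')(E) = Rational(-4, 3) (Function('P')(E) = Mul(4, Pow(-3, -1)) = Mul(4, Rational(-1, 3)) = Rational(-4, 3))
Function('H')(p) = Mul(Rational(1, 2), Pow(p, -1)) (Function('H')(p) = Pow(Mul(2, p), -1) = Mul(Rational(1, 2), Pow(p, -1)))
Function('k')(R, Q) = 1
Add(10, Mul(Function('k')(-3, Function('H')(Function('P')(b))), -25)) = Add(10, Mul(1, -25)) = Add(10, -25) = -15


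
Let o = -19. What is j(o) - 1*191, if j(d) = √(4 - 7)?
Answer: -191 + I*√3 ≈ -191.0 + 1.732*I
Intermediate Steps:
j(d) = I*√3 (j(d) = √(-3) = I*√3)
j(o) - 1*191 = I*√3 - 1*191 = I*√3 - 191 = -191 + I*√3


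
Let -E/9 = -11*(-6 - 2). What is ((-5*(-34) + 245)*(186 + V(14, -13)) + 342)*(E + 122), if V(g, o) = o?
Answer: -48331790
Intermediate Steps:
E = -792 (E = -(-99)*(-6 - 2) = -(-99)*(-8) = -9*88 = -792)
((-5*(-34) + 245)*(186 + V(14, -13)) + 342)*(E + 122) = ((-5*(-34) + 245)*(186 - 13) + 342)*(-792 + 122) = ((170 + 245)*173 + 342)*(-670) = (415*173 + 342)*(-670) = (71795 + 342)*(-670) = 72137*(-670) = -48331790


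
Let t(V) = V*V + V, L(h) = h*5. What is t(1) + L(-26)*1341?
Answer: -174328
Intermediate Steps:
L(h) = 5*h
t(V) = V + V² (t(V) = V² + V = V + V²)
t(1) + L(-26)*1341 = 1*(1 + 1) + (5*(-26))*1341 = 1*2 - 130*1341 = 2 - 174330 = -174328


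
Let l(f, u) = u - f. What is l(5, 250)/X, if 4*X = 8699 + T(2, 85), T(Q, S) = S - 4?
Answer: 49/439 ≈ 0.11162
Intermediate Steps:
T(Q, S) = -4 + S
X = 2195 (X = (8699 + (-4 + 85))/4 = (8699 + 81)/4 = (¼)*8780 = 2195)
l(5, 250)/X = (250 - 1*5)/2195 = (250 - 5)*(1/2195) = 245*(1/2195) = 49/439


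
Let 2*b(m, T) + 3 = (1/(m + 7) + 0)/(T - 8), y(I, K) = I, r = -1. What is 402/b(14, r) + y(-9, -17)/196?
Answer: -3723561/13916 ≈ -267.57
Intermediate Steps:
b(m, T) = -3/2 + 1/(2*(-8 + T)*(7 + m)) (b(m, T) = -3/2 + ((1/(m + 7) + 0)/(T - 8))/2 = -3/2 + ((1/(7 + m) + 0)/(-8 + T))/2 = -3/2 + (1/((7 + m)*(-8 + T)))/2 = -3/2 + (1/((-8 + T)*(7 + m)))/2 = -3/2 + 1/(2*(-8 + T)*(7 + m)))
402/b(14, r) + y(-9, -17)/196 = 402/(((169 - 21*(-1) + 24*14 - 3*(-1)*14)/(2*(-56 - 8*14 + 7*(-1) - 1*14)))) - 9/196 = 402/(((169 + 21 + 336 + 42)/(2*(-56 - 112 - 7 - 14)))) - 9*1/196 = 402/(((½)*568/(-189))) - 9/196 = 402/(((½)*(-1/189)*568)) - 9/196 = 402/(-284/189) - 9/196 = 402*(-189/284) - 9/196 = -37989/142 - 9/196 = -3723561/13916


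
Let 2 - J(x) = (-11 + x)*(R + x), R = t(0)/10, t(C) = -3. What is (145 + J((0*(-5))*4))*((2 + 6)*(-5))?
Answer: -5748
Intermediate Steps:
R = -3/10 ≈ -0.30000
J(x) = 2 - (-11 + x)*(-3/10 + x)
(145 + J((0*(-5))*4))*((2 + 6)*(-5)) = (145 + (-13/10 - ((0*(-5))*4)² + 113*((0*(-5))*4)/10))*((2 + 6)*(-5)) = (145 + (-13/10 - (0*4)² + 113*(0*4)/10))*(8*(-5)) = (145 + (-13/10 - 1*0² + (113/10)*0))*(-40) = (145 + (-13/10 - 1*0 + 0))*(-40) = (145 + (-13/10 + 0 + 0))*(-40) = (145 - 13/10)*(-40) = (1437/10)*(-40) = -5748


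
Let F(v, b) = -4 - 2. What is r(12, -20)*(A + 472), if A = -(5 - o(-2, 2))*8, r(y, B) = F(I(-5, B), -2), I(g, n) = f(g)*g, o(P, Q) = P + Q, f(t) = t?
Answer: -2592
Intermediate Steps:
I(g, n) = g² (I(g, n) = g*g = g²)
F(v, b) = -6
r(y, B) = -6
A = -40 (A = -(5 - (-2 + 2))*8 = -(5 - 1*0)*8 = -(5 + 0)*8 = -1*5*8 = -5*8 = -40)
r(12, -20)*(A + 472) = -6*(-40 + 472) = -6*432 = -2592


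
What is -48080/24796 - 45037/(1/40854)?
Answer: -11405797978022/6199 ≈ -1.8399e+9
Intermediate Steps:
-48080/24796 - 45037/(1/40854) = -48080*1/24796 - 45037/1/40854 = -12020/6199 - 45037*40854 = -12020/6199 - 1839941598 = -11405797978022/6199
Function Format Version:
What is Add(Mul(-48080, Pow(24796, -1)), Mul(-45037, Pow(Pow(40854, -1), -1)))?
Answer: Rational(-11405797978022, 6199) ≈ -1.8399e+9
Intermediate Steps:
Add(Mul(-48080, Pow(24796, -1)), Mul(-45037, Pow(Pow(40854, -1), -1))) = Add(Mul(-48080, Rational(1, 24796)), Mul(-45037, Pow(Rational(1, 40854), -1))) = Add(Rational(-12020, 6199), Mul(-45037, 40854)) = Add(Rational(-12020, 6199), -1839941598) = Rational(-11405797978022, 6199)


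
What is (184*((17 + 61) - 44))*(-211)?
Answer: -1320016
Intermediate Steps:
(184*((17 + 61) - 44))*(-211) = (184*(78 - 44))*(-211) = (184*34)*(-211) = 6256*(-211) = -1320016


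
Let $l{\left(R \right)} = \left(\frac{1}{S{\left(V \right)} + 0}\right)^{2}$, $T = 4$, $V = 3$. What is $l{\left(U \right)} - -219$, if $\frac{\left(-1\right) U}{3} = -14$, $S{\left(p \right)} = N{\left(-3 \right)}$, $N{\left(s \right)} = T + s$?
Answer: $220$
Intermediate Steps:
$N{\left(s \right)} = 4 + s$
$S{\left(p \right)} = 1$ ($S{\left(p \right)} = 4 - 3 = 1$)
$U = 42$ ($U = \left(-3\right) \left(-14\right) = 42$)
$l{\left(R \right)} = 1$ ($l{\left(R \right)} = \left(\frac{1}{1 + 0}\right)^{2} = \left(1^{-1}\right)^{2} = 1^{2} = 1$)
$l{\left(U \right)} - -219 = 1 - -219 = 1 + 219 = 220$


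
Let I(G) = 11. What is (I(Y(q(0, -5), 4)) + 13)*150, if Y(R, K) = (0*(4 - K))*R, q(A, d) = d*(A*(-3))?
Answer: 3600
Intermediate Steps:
q(A, d) = -3*A*d (q(A, d) = d*(-3*A) = -3*A*d)
Y(R, K) = 0 (Y(R, K) = 0*R = 0)
(I(Y(q(0, -5), 4)) + 13)*150 = (11 + 13)*150 = 24*150 = 3600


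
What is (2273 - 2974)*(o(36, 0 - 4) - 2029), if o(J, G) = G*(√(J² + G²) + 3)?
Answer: 1430741 + 11216*√82 ≈ 1.5323e+6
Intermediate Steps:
o(J, G) = G*(3 + √(G² + J²)) (o(J, G) = G*(√(G² + J²) + 3) = G*(3 + √(G² + J²)))
(2273 - 2974)*(o(36, 0 - 4) - 2029) = (2273 - 2974)*((0 - 4)*(3 + √((0 - 4)² + 36²)) - 2029) = -701*(-4*(3 + √((-4)² + 1296)) - 2029) = -701*(-4*(3 + √(16 + 1296)) - 2029) = -701*(-4*(3 + √1312) - 2029) = -701*(-4*(3 + 4*√82) - 2029) = -701*((-12 - 16*√82) - 2029) = -701*(-2041 - 16*√82) = 1430741 + 11216*√82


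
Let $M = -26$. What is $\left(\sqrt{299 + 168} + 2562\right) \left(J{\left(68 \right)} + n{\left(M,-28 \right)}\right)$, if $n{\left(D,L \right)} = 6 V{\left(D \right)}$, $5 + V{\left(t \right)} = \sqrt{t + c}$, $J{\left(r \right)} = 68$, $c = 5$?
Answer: $2 \left(19 + 3 i \sqrt{21}\right) \left(2562 + \sqrt{467}\right) \approx 98177.0 + 71038.0 i$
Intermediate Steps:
$V{\left(t \right)} = -5 + \sqrt{5 + t}$ ($V{\left(t \right)} = -5 + \sqrt{t + 5} = -5 + \sqrt{5 + t}$)
$n{\left(D,L \right)} = -30 + 6 \sqrt{5 + D}$ ($n{\left(D,L \right)} = 6 \left(-5 + \sqrt{5 + D}\right) = -30 + 6 \sqrt{5 + D}$)
$\left(\sqrt{299 + 168} + 2562\right) \left(J{\left(68 \right)} + n{\left(M,-28 \right)}\right) = \left(\sqrt{299 + 168} + 2562\right) \left(68 - \left(30 - 6 \sqrt{5 - 26}\right)\right) = \left(\sqrt{467} + 2562\right) \left(68 - \left(30 - 6 \sqrt{-21}\right)\right) = \left(2562 + \sqrt{467}\right) \left(68 - \left(30 - 6 i \sqrt{21}\right)\right) = \left(2562 + \sqrt{467}\right) \left(38 + 6 i \sqrt{21}\right) = \left(38 + 6 i \sqrt{21}\right) \left(2562 + \sqrt{467}\right)$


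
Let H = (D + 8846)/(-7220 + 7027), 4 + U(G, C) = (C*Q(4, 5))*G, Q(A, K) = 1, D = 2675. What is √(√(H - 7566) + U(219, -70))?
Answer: √(-571176166 + 193*I*√284049487)/193 ≈ 0.3526 + 123.83*I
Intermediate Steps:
U(G, C) = -4 + C*G (U(G, C) = -4 + (C*1)*G = -4 + C*G)
H = -11521/193 (H = (2675 + 8846)/(-7220 + 7027) = 11521/(-193) = 11521*(-1/193) = -11521/193 ≈ -59.694)
√(√(H - 7566) + U(219, -70)) = √(√(-11521/193 - 7566) + (-4 - 70*219)) = √(√(-1471759/193) + (-4 - 15330)) = √(I*√284049487/193 - 15334) = √(-15334 + I*√284049487/193)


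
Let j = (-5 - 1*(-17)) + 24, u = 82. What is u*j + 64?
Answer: 3016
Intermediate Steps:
j = 36 (j = (-5 + 17) + 24 = 12 + 24 = 36)
u*j + 64 = 82*36 + 64 = 2952 + 64 = 3016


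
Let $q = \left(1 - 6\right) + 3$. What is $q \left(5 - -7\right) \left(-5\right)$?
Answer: $120$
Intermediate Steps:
$q = -2$ ($q = -5 + 3 = -2$)
$q \left(5 - -7\right) \left(-5\right) = - 2 \left(5 - -7\right) \left(-5\right) = - 2 \left(5 + 7\right) \left(-5\right) = \left(-2\right) 12 \left(-5\right) = \left(-24\right) \left(-5\right) = 120$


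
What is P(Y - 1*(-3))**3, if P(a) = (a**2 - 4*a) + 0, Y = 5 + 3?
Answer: 456533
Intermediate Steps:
Y = 8
P(a) = a**2 - 4*a
P(Y - 1*(-3))**3 = ((8 - 1*(-3))*(-4 + (8 - 1*(-3))))**3 = ((8 + 3)*(-4 + (8 + 3)))**3 = (11*(-4 + 11))**3 = (11*7)**3 = 77**3 = 456533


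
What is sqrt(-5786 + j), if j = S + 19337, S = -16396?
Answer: I*sqrt(2845) ≈ 53.339*I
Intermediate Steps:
j = 2941 (j = -16396 + 19337 = 2941)
sqrt(-5786 + j) = sqrt(-5786 + 2941) = sqrt(-2845) = I*sqrt(2845)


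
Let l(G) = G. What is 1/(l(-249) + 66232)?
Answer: 1/65983 ≈ 1.5155e-5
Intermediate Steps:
1/(l(-249) + 66232) = 1/(-249 + 66232) = 1/65983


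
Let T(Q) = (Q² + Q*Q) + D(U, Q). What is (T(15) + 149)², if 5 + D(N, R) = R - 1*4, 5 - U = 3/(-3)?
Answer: 366025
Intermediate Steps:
U = 6 (U = 5 - 3/(-3) = 5 - 3*(-1)/3 = 5 - 1*(-1) = 5 + 1 = 6)
D(N, R) = -9 + R (D(N, R) = -5 + (R - 1*4) = -5 + (R - 4) = -5 + (-4 + R) = -9 + R)
T(Q) = -9 + Q + 2*Q² (T(Q) = (Q² + Q*Q) + (-9 + Q) = (Q² + Q²) + (-9 + Q) = 2*Q² + (-9 + Q) = -9 + Q + 2*Q²)
(T(15) + 149)² = ((-9 + 15 + 2*15²) + 149)² = ((-9 + 15 + 2*225) + 149)² = ((-9 + 15 + 450) + 149)² = (456 + 149)² = 605² = 366025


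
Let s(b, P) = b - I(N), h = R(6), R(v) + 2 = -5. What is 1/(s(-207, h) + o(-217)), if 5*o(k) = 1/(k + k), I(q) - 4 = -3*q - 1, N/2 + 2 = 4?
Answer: -2170/429661 ≈ -0.0050505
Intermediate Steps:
N = 4 (N = -4 + 2*4 = -4 + 8 = 4)
I(q) = 3 - 3*q (I(q) = 4 + (-3*q - 1) = 4 + (-1 - 3*q) = 3 - 3*q)
R(v) = -7 (R(v) = -2 - 5 = -7)
h = -7
s(b, P) = 9 + b (s(b, P) = b - (3 - 3*4) = b - (3 - 12) = b - 1*(-9) = b + 9 = 9 + b)
o(k) = 1/(10*k) (o(k) = 1/(5*(k + k)) = 1/(5*((2*k))) = (1/(2*k))/5 = 1/(10*k))
1/(s(-207, h) + o(-217)) = 1/((9 - 207) + (⅒)/(-217)) = 1/(-198 + (⅒)*(-1/217)) = 1/(-198 - 1/2170) = 1/(-429661/2170) = -2170/429661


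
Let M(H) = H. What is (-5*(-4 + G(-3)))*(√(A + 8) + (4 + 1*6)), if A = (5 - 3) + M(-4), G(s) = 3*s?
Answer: 650 + 65*√6 ≈ 809.22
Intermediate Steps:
A = -2 (A = (5 - 3) - 4 = 2 - 4 = -2)
(-5*(-4 + G(-3)))*(√(A + 8) + (4 + 1*6)) = (-5*(-4 + 3*(-3)))*(√(-2 + 8) + (4 + 1*6)) = (-5*(-4 - 9))*(√6 + (4 + 6)) = (-5*(-13))*(√6 + 10) = 65*(10 + √6) = 650 + 65*√6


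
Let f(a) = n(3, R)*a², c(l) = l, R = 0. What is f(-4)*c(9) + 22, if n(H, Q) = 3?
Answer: 454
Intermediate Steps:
f(a) = 3*a²
f(-4)*c(9) + 22 = (3*(-4)²)*9 + 22 = (3*16)*9 + 22 = 48*9 + 22 = 432 + 22 = 454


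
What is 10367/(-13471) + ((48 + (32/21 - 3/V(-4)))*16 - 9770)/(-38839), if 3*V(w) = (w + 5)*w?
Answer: -5926018619/10987203549 ≈ -0.53936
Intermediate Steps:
V(w) = w*(5 + w)/3 (V(w) = ((w + 5)*w)/3 = ((5 + w)*w)/3 = (w*(5 + w))/3 = w*(5 + w)/3)
10367/(-13471) + ((48 + (32/21 - 3/V(-4)))*16 - 9770)/(-38839) = 10367/(-13471) + ((48 + (32/21 - 3*(-3/(4*(5 - 4)))))*16 - 9770)/(-38839) = 10367*(-1/13471) + ((48 + (32*(1/21) - 3/((⅓)*(-4)*1)))*16 - 9770)*(-1/38839) = -10367/13471 + ((48 + (32/21 - 3/(-4/3)))*16 - 9770)*(-1/38839) = -10367/13471 + ((48 + (32/21 - 3*(-¾)))*16 - 9770)*(-1/38839) = -10367/13471 + ((48 + (32/21 + 9/4))*16 - 9770)*(-1/38839) = -10367/13471 + ((48 + 317/84)*16 - 9770)*(-1/38839) = -10367/13471 + ((4349/84)*16 - 9770)*(-1/38839) = -10367/13471 + (17396/21 - 9770)*(-1/38839) = -10367/13471 - 187774/21*(-1/38839) = -10367/13471 + 187774/815619 = -5926018619/10987203549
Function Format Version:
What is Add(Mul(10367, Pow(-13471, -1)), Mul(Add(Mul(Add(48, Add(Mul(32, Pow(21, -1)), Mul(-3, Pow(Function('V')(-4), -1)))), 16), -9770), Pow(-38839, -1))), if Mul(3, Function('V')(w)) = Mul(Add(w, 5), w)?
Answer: Rational(-5926018619, 10987203549) ≈ -0.53936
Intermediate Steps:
Function('V')(w) = Mul(Rational(1, 3), w, Add(5, w)) (Function('V')(w) = Mul(Rational(1, 3), Mul(Add(w, 5), w)) = Mul(Rational(1, 3), Mul(Add(5, w), w)) = Mul(Rational(1, 3), Mul(w, Add(5, w))) = Mul(Rational(1, 3), w, Add(5, w)))
Add(Mul(10367, Pow(-13471, -1)), Mul(Add(Mul(Add(48, Add(Mul(32, Pow(21, -1)), Mul(-3, Pow(Function('V')(-4), -1)))), 16), -9770), Pow(-38839, -1))) = Add(Mul(10367, Pow(-13471, -1)), Mul(Add(Mul(Add(48, Add(Mul(32, Pow(21, -1)), Mul(-3, Pow(Mul(Rational(1, 3), -4, Add(5, -4)), -1)))), 16), -9770), Pow(-38839, -1))) = Add(Mul(10367, Rational(-1, 13471)), Mul(Add(Mul(Add(48, Add(Mul(32, Rational(1, 21)), Mul(-3, Pow(Mul(Rational(1, 3), -4, 1), -1)))), 16), -9770), Rational(-1, 38839))) = Add(Rational(-10367, 13471), Mul(Add(Mul(Add(48, Add(Rational(32, 21), Mul(-3, Pow(Rational(-4, 3), -1)))), 16), -9770), Rational(-1, 38839))) = Add(Rational(-10367, 13471), Mul(Add(Mul(Add(48, Add(Rational(32, 21), Mul(-3, Rational(-3, 4)))), 16), -9770), Rational(-1, 38839))) = Add(Rational(-10367, 13471), Mul(Add(Mul(Add(48, Add(Rational(32, 21), Rational(9, 4))), 16), -9770), Rational(-1, 38839))) = Add(Rational(-10367, 13471), Mul(Add(Mul(Add(48, Rational(317, 84)), 16), -9770), Rational(-1, 38839))) = Add(Rational(-10367, 13471), Mul(Add(Mul(Rational(4349, 84), 16), -9770), Rational(-1, 38839))) = Add(Rational(-10367, 13471), Mul(Add(Rational(17396, 21), -9770), Rational(-1, 38839))) = Add(Rational(-10367, 13471), Mul(Rational(-187774, 21), Rational(-1, 38839))) = Add(Rational(-10367, 13471), Rational(187774, 815619)) = Rational(-5926018619, 10987203549)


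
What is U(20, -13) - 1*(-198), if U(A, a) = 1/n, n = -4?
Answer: 791/4 ≈ 197.75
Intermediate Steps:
U(A, a) = -¼ (U(A, a) = 1/(-4) = -¼)
U(20, -13) - 1*(-198) = -¼ - 1*(-198) = -¼ + 198 = 791/4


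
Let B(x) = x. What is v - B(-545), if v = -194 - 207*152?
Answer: -31113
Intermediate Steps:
v = -31658 (v = -194 - 31464 = -31658)
v - B(-545) = -31658 - 1*(-545) = -31658 + 545 = -31113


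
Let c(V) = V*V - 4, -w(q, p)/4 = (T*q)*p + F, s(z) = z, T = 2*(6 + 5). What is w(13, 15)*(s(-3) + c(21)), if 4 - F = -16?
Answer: -7482160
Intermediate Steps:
T = 22 (T = 2*11 = 22)
F = 20 (F = 4 - 1*(-16) = 4 + 16 = 20)
w(q, p) = -80 - 88*p*q (w(q, p) = -4*((22*q)*p + 20) = -4*(22*p*q + 20) = -4*(20 + 22*p*q) = -80 - 88*p*q)
c(V) = -4 + V² (c(V) = V² - 4 = -4 + V²)
w(13, 15)*(s(-3) + c(21)) = (-80 - 88*15*13)*(-3 + (-4 + 21²)) = (-80 - 17160)*(-3 + (-4 + 441)) = -17240*(-3 + 437) = -17240*434 = -7482160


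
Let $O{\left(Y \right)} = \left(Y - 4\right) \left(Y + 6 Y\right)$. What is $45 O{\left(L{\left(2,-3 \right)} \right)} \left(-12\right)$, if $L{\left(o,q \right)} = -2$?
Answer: $-45360$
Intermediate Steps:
$O{\left(Y \right)} = 7 Y \left(-4 + Y\right)$ ($O{\left(Y \right)} = \left(-4 + Y\right) 7 Y = 7 Y \left(-4 + Y\right)$)
$45 O{\left(L{\left(2,-3 \right)} \right)} \left(-12\right) = 45 \cdot 7 \left(-2\right) \left(-4 - 2\right) \left(-12\right) = 45 \cdot 7 \left(-2\right) \left(-6\right) \left(-12\right) = 45 \cdot 84 \left(-12\right) = 3780 \left(-12\right) = -45360$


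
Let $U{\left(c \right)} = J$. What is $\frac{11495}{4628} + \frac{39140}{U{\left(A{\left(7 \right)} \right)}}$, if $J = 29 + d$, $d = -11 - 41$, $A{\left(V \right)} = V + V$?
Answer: $- \frac{180875535}{106444} \approx -1699.3$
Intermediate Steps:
$A{\left(V \right)} = 2 V$
$d = -52$
$J = -23$ ($J = 29 - 52 = -23$)
$U{\left(c \right)} = -23$
$\frac{11495}{4628} + \frac{39140}{U{\left(A{\left(7 \right)} \right)}} = \frac{11495}{4628} + \frac{39140}{-23} = 11495 \cdot \frac{1}{4628} + 39140 \left(- \frac{1}{23}\right) = \frac{11495}{4628} - \frac{39140}{23} = - \frac{180875535}{106444}$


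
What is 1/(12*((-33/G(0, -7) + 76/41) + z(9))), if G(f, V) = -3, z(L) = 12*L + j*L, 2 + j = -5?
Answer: 41/28464 ≈ 0.0014404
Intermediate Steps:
j = -7 (j = -2 - 5 = -7)
z(L) = 5*L (z(L) = 12*L - 7*L = 5*L)
1/(12*((-33/G(0, -7) + 76/41) + z(9))) = 1/(12*((-33/(-3) + 76/41) + 5*9)) = 1/(12*((-33*(-⅓) + 76*(1/41)) + 45)) = 1/(12*((11 + 76/41) + 45)) = 1/(12*(527/41 + 45)) = 1/(12*(2372/41)) = 1/(28464/41) = 41/28464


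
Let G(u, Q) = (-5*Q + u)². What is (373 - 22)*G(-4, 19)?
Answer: 3440151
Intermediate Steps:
G(u, Q) = (u - 5*Q)²
(373 - 22)*G(-4, 19) = (373 - 22)*(-1*(-4) + 5*19)² = 351*(4 + 95)² = 351*99² = 351*9801 = 3440151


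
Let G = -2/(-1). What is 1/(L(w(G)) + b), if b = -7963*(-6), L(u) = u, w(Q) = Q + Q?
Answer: 1/47782 ≈ 2.0928e-5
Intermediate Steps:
G = 2 (G = -2*(-1) = 2)
w(Q) = 2*Q
b = 47778
1/(L(w(G)) + b) = 1/(2*2 + 47778) = 1/(4 + 47778) = 1/47782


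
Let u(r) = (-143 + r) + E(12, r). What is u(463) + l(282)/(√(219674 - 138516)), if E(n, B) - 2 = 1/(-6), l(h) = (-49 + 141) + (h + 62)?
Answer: 1931/6 + 218*√81158/40579 ≈ 323.36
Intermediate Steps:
l(h) = 154 + h (l(h) = 92 + (62 + h) = 154 + h)
E(n, B) = 11/6 (E(n, B) = 2 + 1/(-6) = 2 - ⅙ = 11/6)
u(r) = -847/6 + r (u(r) = (-143 + r) + 11/6 = -847/6 + r)
u(463) + l(282)/(√(219674 - 138516)) = (-847/6 + 463) + (154 + 282)/(√(219674 - 138516)) = 1931/6 + 436/(√81158) = 1931/6 + 436*(√81158/81158) = 1931/6 + 218*√81158/40579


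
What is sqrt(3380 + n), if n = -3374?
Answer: sqrt(6) ≈ 2.4495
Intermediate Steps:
sqrt(3380 + n) = sqrt(3380 - 3374) = sqrt(6)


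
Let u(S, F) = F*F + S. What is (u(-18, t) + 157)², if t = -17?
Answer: 183184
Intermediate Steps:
u(S, F) = S + F² (u(S, F) = F² + S = S + F²)
(u(-18, t) + 157)² = ((-18 + (-17)²) + 157)² = ((-18 + 289) + 157)² = (271 + 157)² = 428² = 183184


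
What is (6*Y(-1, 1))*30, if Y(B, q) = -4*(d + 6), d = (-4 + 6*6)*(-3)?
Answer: 64800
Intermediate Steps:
d = -96 (d = (-4 + 36)*(-3) = 32*(-3) = -96)
Y(B, q) = 360 (Y(B, q) = -4*(-96 + 6) = -4*(-90) = 360)
(6*Y(-1, 1))*30 = (6*360)*30 = 2160*30 = 64800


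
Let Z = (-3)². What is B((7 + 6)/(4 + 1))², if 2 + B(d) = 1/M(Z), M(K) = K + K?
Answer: 1225/324 ≈ 3.7809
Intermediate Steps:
Z = 9
M(K) = 2*K
B(d) = -35/18 (B(d) = -2 + 1/(2*9) = -2 + 1/18 = -35/18)
B((7 + 6)/(4 + 1))² = (-35/18)² = 1225/324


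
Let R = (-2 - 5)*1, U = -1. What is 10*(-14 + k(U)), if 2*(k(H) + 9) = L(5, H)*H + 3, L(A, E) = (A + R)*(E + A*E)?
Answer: -275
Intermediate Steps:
R = -7 (R = -7*1 = -7)
L(A, E) = (-7 + A)*(E + A*E) (L(A, E) = (A - 7)*(E + A*E) = (-7 + A)*(E + A*E))
k(H) = -15/2 - 6*H² (k(H) = -9 + ((H*(-7 + 5² - 6*5))*H + 3)/2 = -9 + ((H*(-7 + 25 - 30))*H + 3)/2 = -9 + ((H*(-12))*H + 3)/2 = -9 + ((-12*H)*H + 3)/2 = -9 + (-12*H² + 3)/2 = -9 + (3 - 12*H²)/2 = -9 + (3/2 - 6*H²) = -15/2 - 6*H²)
10*(-14 + k(U)) = 10*(-14 + (-15/2 - 6*(-1)²)) = 10*(-14 + (-15/2 - 6*1)) = 10*(-14 + (-15/2 - 6)) = 10*(-14 - 27/2) = 10*(-55/2) = -275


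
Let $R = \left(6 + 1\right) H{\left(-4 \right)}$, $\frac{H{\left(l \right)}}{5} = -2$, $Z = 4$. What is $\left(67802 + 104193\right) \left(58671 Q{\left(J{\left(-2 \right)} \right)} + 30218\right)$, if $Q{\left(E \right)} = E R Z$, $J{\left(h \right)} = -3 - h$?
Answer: $2830710565510$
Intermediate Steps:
$H{\left(l \right)} = -10$ ($H{\left(l \right)} = 5 \left(-2\right) = -10$)
$R = -70$ ($R = \left(6 + 1\right) \left(-10\right) = 7 \left(-10\right) = -70$)
$Q{\left(E \right)} = - 280 E$ ($Q{\left(E \right)} = E \left(-70\right) 4 = - 70 E 4 = - 280 E$)
$\left(67802 + 104193\right) \left(58671 Q{\left(J{\left(-2 \right)} \right)} + 30218\right) = \left(67802 + 104193\right) \left(58671 \left(- 280 \left(-3 - -2\right)\right) + 30218\right) = 171995 \left(58671 \left(- 280 \left(-3 + 2\right)\right) + 30218\right) = 171995 \left(58671 \left(\left(-280\right) \left(-1\right)\right) + 30218\right) = 171995 \left(58671 \cdot 280 + 30218\right) = 171995 \left(16427880 + 30218\right) = 171995 \cdot 16458098 = 2830710565510$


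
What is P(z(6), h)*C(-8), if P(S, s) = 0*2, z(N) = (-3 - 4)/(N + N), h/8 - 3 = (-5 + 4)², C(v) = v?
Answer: 0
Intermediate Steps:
h = 32 (h = 24 + 8*(-5 + 4)² = 24 + 8*(-1)² = 24 + 8*1 = 24 + 8 = 32)
z(N) = -7/(2*N) (z(N) = -7*1/(2*N) = -7/(2*N))
P(S, s) = 0
P(z(6), h)*C(-8) = 0*(-8) = 0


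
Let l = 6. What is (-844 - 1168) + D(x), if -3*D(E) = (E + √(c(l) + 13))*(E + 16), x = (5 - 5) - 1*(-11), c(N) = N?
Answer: -2111 - 9*√19 ≈ -2150.2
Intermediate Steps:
x = 11 (x = 0 + 11 = 11)
D(E) = -(16 + E)*(E + √19)/3 (D(E) = -(E + √(6 + 13))*(E + 16)/3 = -(E + √19)*(16 + E)/3 = -(16 + E)*(E + √19)/3)
(-844 - 1168) + D(x) = (-844 - 1168) + (-16/3*11 - 16*√19/3 - ⅓*11² - ⅓*11*√19) = -2012 + (-176/3 - 16*√19/3 - ⅓*121 - 11*√19/3) = -2012 + (-176/3 - 16*√19/3 - 121/3 - 11*√19/3) = -2012 + (-99 - 9*√19) = -2111 - 9*√19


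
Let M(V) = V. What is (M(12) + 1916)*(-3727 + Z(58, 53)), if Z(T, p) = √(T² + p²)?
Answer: -7185656 + 1928*√6173 ≈ -7.0342e+6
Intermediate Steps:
(M(12) + 1916)*(-3727 + Z(58, 53)) = (12 + 1916)*(-3727 + √(58² + 53²)) = 1928*(-3727 + √(3364 + 2809)) = 1928*(-3727 + √6173) = -7185656 + 1928*√6173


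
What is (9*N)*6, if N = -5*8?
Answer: -2160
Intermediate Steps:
N = -40
(9*N)*6 = (9*(-40))*6 = -360*6 = -2160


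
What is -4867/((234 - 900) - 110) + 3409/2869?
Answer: 16608807/2226344 ≈ 7.4601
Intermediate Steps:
-4867/((234 - 900) - 110) + 3409/2869 = -4867/(-666 - 110) + 3409*(1/2869) = -4867/(-776) + 3409/2869 = -4867*(-1/776) + 3409/2869 = 4867/776 + 3409/2869 = 16608807/2226344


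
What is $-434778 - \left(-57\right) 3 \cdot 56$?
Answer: $-425202$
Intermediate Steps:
$-434778 - \left(-57\right) 3 \cdot 56 = -434778 - \left(-171\right) 56 = -434778 - -9576 = -434778 + 9576 = -425202$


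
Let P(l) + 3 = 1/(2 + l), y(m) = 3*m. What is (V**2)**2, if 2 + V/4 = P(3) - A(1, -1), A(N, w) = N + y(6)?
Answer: 51336683776/625 ≈ 8.2139e+7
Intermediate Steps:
P(l) = -3 + 1/(2 + l)
A(N, w) = 18 + N (A(N, w) = N + 3*6 = N + 18 = 18 + N)
V = -476/5 (V = -8 + 4*((-5 - 3*3)/(2 + 3) - (18 + 1)) = -8 + 4*((-5 - 9)/5 - 1*19) = -8 + 4*((1/5)*(-14) - 19) = -8 + 4*(-14/5 - 19) = -8 + 4*(-109/5) = -8 - 436/5 = -476/5 ≈ -95.200)
(V**2)**2 = ((-476/5)**2)**2 = (226576/25)**2 = 51336683776/625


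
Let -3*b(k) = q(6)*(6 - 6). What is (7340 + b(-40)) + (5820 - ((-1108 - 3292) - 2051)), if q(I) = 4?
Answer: 19611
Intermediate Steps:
b(k) = 0 (b(k) = -4*(6 - 6)/3 = -4*0/3 = -⅓*0 = 0)
(7340 + b(-40)) + (5820 - ((-1108 - 3292) - 2051)) = (7340 + 0) + (5820 - ((-1108 - 3292) - 2051)) = 7340 + (5820 - (-4400 - 2051)) = 7340 + (5820 - 1*(-6451)) = 7340 + (5820 + 6451) = 7340 + 12271 = 19611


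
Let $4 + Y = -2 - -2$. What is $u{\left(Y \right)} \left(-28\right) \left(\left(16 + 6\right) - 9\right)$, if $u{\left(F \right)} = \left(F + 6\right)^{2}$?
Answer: $-1456$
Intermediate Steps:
$Y = -4$ ($Y = -4 - 0 = -4 + \left(-2 + 2\right) = -4 + 0 = -4$)
$u{\left(F \right)} = \left(6 + F\right)^{2}$
$u{\left(Y \right)} \left(-28\right) \left(\left(16 + 6\right) - 9\right) = \left(6 - 4\right)^{2} \left(-28\right) \left(\left(16 + 6\right) - 9\right) = 2^{2} \left(-28\right) \left(22 - 9\right) = 4 \left(-28\right) 13 = \left(-112\right) 13 = -1456$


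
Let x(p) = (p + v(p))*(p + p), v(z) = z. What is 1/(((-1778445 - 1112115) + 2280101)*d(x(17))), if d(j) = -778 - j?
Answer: 1/1180627706 ≈ 8.4701e-10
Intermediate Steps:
x(p) = 4*p**2 (x(p) = (p + p)*(p + p) = (2*p)*(2*p) = 4*p**2)
1/(((-1778445 - 1112115) + 2280101)*d(x(17))) = 1/(((-1778445 - 1112115) + 2280101)*(-778 - 4*17**2)) = 1/((-2890560 + 2280101)*(-778 - 4*289)) = 1/((-610459)*(-778 - 1*1156)) = -1/(610459*(-778 - 1156)) = -1/610459/(-1934) = -1/610459*(-1/1934) = 1/1180627706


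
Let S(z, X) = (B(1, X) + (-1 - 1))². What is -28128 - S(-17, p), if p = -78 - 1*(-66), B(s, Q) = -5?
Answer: -28177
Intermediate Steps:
p = -12 (p = -78 + 66 = -12)
S(z, X) = 49 (S(z, X) = (-5 + (-1 - 1))² = (-5 - 2)² = (-7)² = 49)
-28128 - S(-17, p) = -28128 - 1*49 = -28128 - 49 = -28177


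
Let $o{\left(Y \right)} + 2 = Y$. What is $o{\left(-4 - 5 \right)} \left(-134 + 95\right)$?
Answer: $429$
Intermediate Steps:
$o{\left(Y \right)} = -2 + Y$
$o{\left(-4 - 5 \right)} \left(-134 + 95\right) = \left(-2 - 9\right) \left(-134 + 95\right) = \left(-2 - 9\right) \left(-39\right) = \left(-11\right) \left(-39\right) = 429$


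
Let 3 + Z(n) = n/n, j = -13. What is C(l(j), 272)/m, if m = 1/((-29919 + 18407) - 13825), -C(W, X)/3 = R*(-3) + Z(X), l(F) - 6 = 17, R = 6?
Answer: -1520220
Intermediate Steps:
l(F) = 23 (l(F) = 6 + 17 = 23)
Z(n) = -2 (Z(n) = -3 + n/n = -3 + 1 = -2)
C(W, X) = 60 (C(W, X) = -3*(6*(-3) - 2) = -3*(-18 - 2) = -3*(-20) = 60)
m = -1/25337 (m = 1/(-11512 - 13825) = 1/(-25337) = -1/25337 ≈ -3.9468e-5)
C(l(j), 272)/m = 60/(-1/25337) = 60*(-25337) = -1520220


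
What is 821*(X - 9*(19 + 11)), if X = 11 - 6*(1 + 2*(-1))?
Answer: -207713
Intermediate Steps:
X = 17 (X = 11 - 6*(1 - 2) = 11 - 6*(-1) = 11 + 6 = 17)
821*(X - 9*(19 + 11)) = 821*(17 - 9*(19 + 11)) = 821*(17 - 9*30) = 821*(17 - 270) = 821*(-253) = -207713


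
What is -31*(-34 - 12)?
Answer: 1426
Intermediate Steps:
-31*(-34 - 12) = -31*(-46) = 1426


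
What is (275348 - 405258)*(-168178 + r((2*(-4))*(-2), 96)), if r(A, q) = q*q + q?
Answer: 20638282060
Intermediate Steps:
r(A, q) = q + q² (r(A, q) = q² + q = q + q²)
(275348 - 405258)*(-168178 + r((2*(-4))*(-2), 96)) = (275348 - 405258)*(-168178 + 96*(1 + 96)) = -129910*(-168178 + 96*97) = -129910*(-168178 + 9312) = -129910*(-158866) = 20638282060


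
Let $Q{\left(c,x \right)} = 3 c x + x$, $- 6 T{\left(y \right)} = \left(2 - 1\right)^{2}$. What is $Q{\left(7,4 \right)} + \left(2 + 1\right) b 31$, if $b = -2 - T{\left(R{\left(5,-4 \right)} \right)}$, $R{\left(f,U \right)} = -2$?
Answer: $- \frac{165}{2} \approx -82.5$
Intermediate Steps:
$T{\left(y \right)} = - \frac{1}{6}$ ($T{\left(y \right)} = - \frac{\left(2 - 1\right)^{2}}{6} = - \frac{1^{2}}{6} = \left(- \frac{1}{6}\right) 1 = - \frac{1}{6}$)
$Q{\left(c,x \right)} = x + 3 c x$ ($Q{\left(c,x \right)} = 3 c x + x = x + 3 c x$)
$b = - \frac{11}{6}$ ($b = -2 - - \frac{1}{6} = -2 + \frac{1}{6} = - \frac{11}{6} \approx -1.8333$)
$Q{\left(7,4 \right)} + \left(2 + 1\right) b 31 = 4 \left(1 + 3 \cdot 7\right) + \left(2 + 1\right) \left(- \frac{11}{6}\right) 31 = 4 \left(1 + 21\right) + 3 \left(- \frac{11}{6}\right) 31 = 4 \cdot 22 - \frac{341}{2} = 88 - \frac{341}{2} = - \frac{165}{2}$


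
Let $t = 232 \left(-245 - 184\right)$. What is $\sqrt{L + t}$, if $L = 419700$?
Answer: $2 \sqrt{80043} \approx 565.84$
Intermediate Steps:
$t = -99528$ ($t = 232 \left(-429\right) = -99528$)
$\sqrt{L + t} = \sqrt{419700 - 99528} = \sqrt{320172} = 2 \sqrt{80043}$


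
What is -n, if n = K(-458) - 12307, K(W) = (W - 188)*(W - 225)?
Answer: -428911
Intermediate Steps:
K(W) = (-225 + W)*(-188 + W) (K(W) = (-188 + W)*(-225 + W) = (-225 + W)*(-188 + W))
n = 428911 (n = (42300 + (-458)**2 - 413*(-458)) - 12307 = (42300 + 209764 + 189154) - 12307 = 441218 - 12307 = 428911)
-n = -1*428911 = -428911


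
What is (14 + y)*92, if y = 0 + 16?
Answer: 2760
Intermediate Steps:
y = 16
(14 + y)*92 = (14 + 16)*92 = 30*92 = 2760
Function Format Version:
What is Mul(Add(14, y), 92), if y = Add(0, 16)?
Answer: 2760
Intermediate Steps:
y = 16
Mul(Add(14, y), 92) = Mul(Add(14, 16), 92) = Mul(30, 92) = 2760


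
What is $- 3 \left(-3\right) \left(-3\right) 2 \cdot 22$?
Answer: $-1188$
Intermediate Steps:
$- 3 \left(-3\right) \left(-3\right) 2 \cdot 22 = - 3 \cdot 9 \cdot 2 \cdot 22 = \left(-3\right) 18 \cdot 22 = \left(-54\right) 22 = -1188$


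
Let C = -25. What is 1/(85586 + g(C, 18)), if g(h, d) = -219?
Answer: 1/85367 ≈ 1.1714e-5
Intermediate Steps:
1/(85586 + g(C, 18)) = 1/(85586 - 219) = 1/85367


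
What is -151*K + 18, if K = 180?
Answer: -27162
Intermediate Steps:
-151*K + 18 = -151*180 + 18 = -27180 + 18 = -27162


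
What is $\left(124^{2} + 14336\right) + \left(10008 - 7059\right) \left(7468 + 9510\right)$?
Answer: $50097834$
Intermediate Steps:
$\left(124^{2} + 14336\right) + \left(10008 - 7059\right) \left(7468 + 9510\right) = \left(15376 + 14336\right) + 2949 \cdot 16978 = 29712 + 50068122 = 50097834$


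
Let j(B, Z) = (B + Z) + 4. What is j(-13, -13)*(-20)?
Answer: 440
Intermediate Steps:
j(B, Z) = 4 + B + Z
j(-13, -13)*(-20) = (4 - 13 - 13)*(-20) = -22*(-20) = 440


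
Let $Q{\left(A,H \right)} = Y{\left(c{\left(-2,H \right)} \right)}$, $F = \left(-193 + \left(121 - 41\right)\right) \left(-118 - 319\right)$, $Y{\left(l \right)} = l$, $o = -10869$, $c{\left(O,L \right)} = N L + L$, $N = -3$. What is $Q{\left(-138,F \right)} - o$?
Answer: $-87893$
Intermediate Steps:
$c{\left(O,L \right)} = - 2 L$ ($c{\left(O,L \right)} = - 3 L + L = - 2 L$)
$F = 49381$ ($F = \left(-193 + 80\right) \left(-437\right) = \left(-113\right) \left(-437\right) = 49381$)
$Q{\left(A,H \right)} = - 2 H$
$Q{\left(-138,F \right)} - o = \left(-2\right) 49381 - -10869 = -98762 + 10869 = -87893$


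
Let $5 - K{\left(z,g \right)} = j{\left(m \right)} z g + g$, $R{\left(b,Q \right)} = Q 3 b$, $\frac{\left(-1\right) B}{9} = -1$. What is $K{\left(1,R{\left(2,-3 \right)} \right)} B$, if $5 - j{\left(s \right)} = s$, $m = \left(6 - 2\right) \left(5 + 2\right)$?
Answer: $-3519$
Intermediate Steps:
$B = 9$ ($B = \left(-9\right) \left(-1\right) = 9$)
$m = 28$ ($m = 4 \cdot 7 = 28$)
$R{\left(b,Q \right)} = 3 Q b$
$j{\left(s \right)} = 5 - s$
$K{\left(z,g \right)} = 5 - g + 23 g z$ ($K{\left(z,g \right)} = 5 - \left(\left(5 - 28\right) z g + g\right) = 5 - \left(- 23 z g + g\right) = 5 - \left(- 23 g z + g\right) = 5 - \left(g - 23 g z\right) = 5 + \left(- g + 23 g z\right) = 5 - g + 23 g z$)
$K{\left(1,R{\left(2,-3 \right)} \right)} B = \left(5 - 3 \left(-3\right) 2 + 23 \cdot 3 \left(-3\right) 2 \cdot 1\right) 9 = \left(5 - -18 + 23 \left(-18\right) 1\right) 9 = \left(5 + 18 - 414\right) 9 = \left(-391\right) 9 = -3519$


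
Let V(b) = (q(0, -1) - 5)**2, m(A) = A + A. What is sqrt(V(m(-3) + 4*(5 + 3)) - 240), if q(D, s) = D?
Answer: I*sqrt(215) ≈ 14.663*I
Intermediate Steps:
m(A) = 2*A
V(b) = 25 (V(b) = (0 - 5)**2 = (-5)**2 = 25)
sqrt(V(m(-3) + 4*(5 + 3)) - 240) = sqrt(25 - 240) = sqrt(-215) = I*sqrt(215)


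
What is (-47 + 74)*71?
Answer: 1917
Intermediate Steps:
(-47 + 74)*71 = 27*71 = 1917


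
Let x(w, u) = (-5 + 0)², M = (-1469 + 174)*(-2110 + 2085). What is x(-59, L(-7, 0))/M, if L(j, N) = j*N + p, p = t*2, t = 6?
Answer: 1/1295 ≈ 0.00077220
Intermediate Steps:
p = 12 (p = 6*2 = 12)
L(j, N) = 12 + N*j (L(j, N) = j*N + 12 = N*j + 12 = 12 + N*j)
M = 32375 (M = -1295*(-25) = 32375)
x(w, u) = 25 (x(w, u) = (-5)² = 25)
x(-59, L(-7, 0))/M = 25/32375 = 25*(1/32375) = 1/1295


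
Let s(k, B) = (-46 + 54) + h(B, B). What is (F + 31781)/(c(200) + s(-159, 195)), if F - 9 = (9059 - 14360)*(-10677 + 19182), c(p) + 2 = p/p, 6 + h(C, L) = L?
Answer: -45053215/196 ≈ -2.2986e+5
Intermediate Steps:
h(C, L) = -6 + L
c(p) = -1 (c(p) = -2 + p/p = -2 + 1 = -1)
F = -45084996 (F = 9 + (9059 - 14360)*(-10677 + 19182) = 9 - 5301*8505 = 9 - 45085005 = -45084996)
s(k, B) = 2 + B (s(k, B) = (-46 + 54) + (-6 + B) = 8 + (-6 + B) = 2 + B)
(F + 31781)/(c(200) + s(-159, 195)) = (-45084996 + 31781)/(-1 + (2 + 195)) = -45053215/(-1 + 197) = -45053215/196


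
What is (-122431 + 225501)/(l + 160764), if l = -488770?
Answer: -51535/164003 ≈ -0.31423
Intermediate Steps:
(-122431 + 225501)/(l + 160764) = (-122431 + 225501)/(-488770 + 160764) = 103070/(-328006) = 103070*(-1/328006) = -51535/164003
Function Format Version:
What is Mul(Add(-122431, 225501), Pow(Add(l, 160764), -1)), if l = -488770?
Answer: Rational(-51535, 164003) ≈ -0.31423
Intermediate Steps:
Mul(Add(-122431, 225501), Pow(Add(l, 160764), -1)) = Mul(Add(-122431, 225501), Pow(Add(-488770, 160764), -1)) = Mul(103070, Pow(-328006, -1)) = Mul(103070, Rational(-1, 328006)) = Rational(-51535, 164003)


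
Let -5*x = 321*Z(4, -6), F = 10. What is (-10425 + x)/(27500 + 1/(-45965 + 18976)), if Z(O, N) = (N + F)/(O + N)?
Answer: -1389474687/3710987495 ≈ -0.37442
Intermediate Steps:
Z(O, N) = (10 + N)/(N + O) (Z(O, N) = (N + 10)/(O + N) = (10 + N)/(N + O))
x = 642/5 (x = -321*(10 - 6)/(-6 + 4)/5 = -321*4/(-2)/5 = -321*(-½*4)/5 = -321*(-2)/5 = -⅕*(-642) = 642/5 ≈ 128.40)
(-10425 + x)/(27500 + 1/(-45965 + 18976)) = (-10425 + 642/5)/(27500 + 1/(-45965 + 18976)) = -51483/(5*(27500 + 1/(-26989))) = -51483/(5*(27500 - 1/26989)) = -51483/(5*742197499/26989) = -51483/5*26989/742197499 = -1389474687/3710987495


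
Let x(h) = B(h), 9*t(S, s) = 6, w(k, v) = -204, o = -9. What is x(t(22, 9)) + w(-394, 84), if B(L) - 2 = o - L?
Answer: -635/3 ≈ -211.67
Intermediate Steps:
t(S, s) = ⅔ (t(S, s) = (⅑)*6 = ⅔)
B(L) = -7 - L (B(L) = 2 + (-9 - L) = -7 - L)
x(h) = -7 - h
x(t(22, 9)) + w(-394, 84) = (-7 - 1*⅔) - 204 = (-7 - ⅔) - 204 = -23/3 - 204 = -635/3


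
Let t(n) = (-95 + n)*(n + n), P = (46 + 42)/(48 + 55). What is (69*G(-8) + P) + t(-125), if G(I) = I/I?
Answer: 5672195/103 ≈ 55070.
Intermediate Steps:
P = 88/103 ≈ 0.85437
G(I) = 1
t(n) = 2*n*(-95 + n) (t(n) = (-95 + n)*(2*n) = 2*n*(-95 + n))
(69*G(-8) + P) + t(-125) = (69*1 + 88/103) + 2*(-125)*(-95 - 125) = (69 + 88/103) + 2*(-125)*(-220) = 7195/103 + 55000 = 5672195/103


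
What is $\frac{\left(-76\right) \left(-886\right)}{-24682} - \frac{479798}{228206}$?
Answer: $- \frac{15082513}{3122273} \approx -4.8306$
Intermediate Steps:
$\frac{\left(-76\right) \left(-886\right)}{-24682} - \frac{479798}{228206} = 67336 \left(- \frac{1}{24682}\right) - \frac{21809}{10373} = - \frac{33668}{12341} - \frac{21809}{10373} = - \frac{15082513}{3122273}$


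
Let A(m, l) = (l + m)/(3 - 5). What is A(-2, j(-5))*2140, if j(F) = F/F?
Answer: 1070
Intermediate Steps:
j(F) = 1
A(m, l) = -l/2 - m/2 (A(m, l) = (l + m)/(-2) = (l + m)*(-½) = -l/2 - m/2)
A(-2, j(-5))*2140 = (-½*1 - ½*(-2))*2140 = (-½ + 1)*2140 = (½)*2140 = 1070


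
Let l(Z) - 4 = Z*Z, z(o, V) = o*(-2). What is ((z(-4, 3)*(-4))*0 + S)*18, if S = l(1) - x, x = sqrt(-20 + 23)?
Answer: 90 - 18*sqrt(3) ≈ 58.823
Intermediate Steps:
z(o, V) = -2*o
l(Z) = 4 + Z**2 (l(Z) = 4 + Z*Z = 4 + Z**2)
x = sqrt(3) ≈ 1.7320
S = 5 - sqrt(3) (S = (4 + 1**2) - sqrt(3) = (4 + 1) - sqrt(3) = 5 - sqrt(3) ≈ 3.2679)
((z(-4, 3)*(-4))*0 + S)*18 = ((-2*(-4)*(-4))*0 + (5 - sqrt(3)))*18 = ((8*(-4))*0 + (5 - sqrt(3)))*18 = (-32*0 + (5 - sqrt(3)))*18 = (0 + (5 - sqrt(3)))*18 = (5 - sqrt(3))*18 = 90 - 18*sqrt(3)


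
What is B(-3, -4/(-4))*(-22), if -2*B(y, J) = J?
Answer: 11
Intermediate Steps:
B(y, J) = -J/2
B(-3, -4/(-4))*(-22) = -(-2)/(-4)*(-22) = -(-2)*(-1)/4*(-22) = -1/2*1*(-22) = -1/2*(-22) = 11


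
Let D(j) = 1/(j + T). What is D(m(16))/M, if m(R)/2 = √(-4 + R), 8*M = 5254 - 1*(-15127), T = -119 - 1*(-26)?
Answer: -248/58432327 - 32*√3/175296981 ≈ -4.5604e-6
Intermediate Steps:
T = -93 (T = -119 + 26 = -93)
M = 20381/8 (M = (5254 - 1*(-15127))/8 = (5254 + 15127)/8 = (⅛)*20381 = 20381/8 ≈ 2547.6)
m(R) = 2*√(-4 + R)
D(j) = 1/(-93 + j) (D(j) = 1/(j - 93) = 1/(-93 + j))
D(m(16))/M = 1/((-93 + 2*√(-4 + 16))*(20381/8)) = (8/20381)/(-93 + 2*√12) = (8/20381)/(-93 + 2*(2*√3)) = (8/20381)/(-93 + 4*√3) = 8/(20381*(-93 + 4*√3))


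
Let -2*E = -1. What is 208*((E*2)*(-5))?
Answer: -1040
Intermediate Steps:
E = 1/2 (E = -1/2*(-1) = 1/2 ≈ 0.50000)
208*((E*2)*(-5)) = 208*(((1/2)*2)*(-5)) = 208*(1*(-5)) = 208*(-5) = -1040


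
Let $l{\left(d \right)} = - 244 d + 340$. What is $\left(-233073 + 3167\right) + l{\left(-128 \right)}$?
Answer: $-198334$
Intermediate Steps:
$l{\left(d \right)} = 340 - 244 d$
$\left(-233073 + 3167\right) + l{\left(-128 \right)} = \left(-233073 + 3167\right) + \left(340 - -31232\right) = -229906 + \left(340 + 31232\right) = -229906 + 31572 = -198334$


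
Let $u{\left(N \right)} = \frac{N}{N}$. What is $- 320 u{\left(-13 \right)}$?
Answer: $-320$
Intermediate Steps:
$u{\left(N \right)} = 1$
$- 320 u{\left(-13 \right)} = \left(-320\right) 1 = -320$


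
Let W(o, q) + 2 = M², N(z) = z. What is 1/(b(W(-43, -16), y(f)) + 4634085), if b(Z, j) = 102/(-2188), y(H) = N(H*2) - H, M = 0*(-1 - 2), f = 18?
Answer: 1094/5069688939 ≈ 2.1579e-7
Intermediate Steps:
M = 0 (M = 0*(-3) = 0)
W(o, q) = -2 (W(o, q) = -2 + 0² = -2 + 0 = -2)
y(H) = H (y(H) = H*2 - H = 2*H - H = H)
b(Z, j) = -51/1094 (b(Z, j) = 102*(-1/2188) = -51/1094)
1/(b(W(-43, -16), y(f)) + 4634085) = 1/(-51/1094 + 4634085) = 1/(5069688939/1094) = 1094/5069688939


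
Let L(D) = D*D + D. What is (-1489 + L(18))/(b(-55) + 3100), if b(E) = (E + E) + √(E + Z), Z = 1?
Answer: -1714765/4470077 + 3441*I*√6/8940154 ≈ -0.38361 + 0.00094279*I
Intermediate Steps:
L(D) = D + D² (L(D) = D² + D = D + D²)
b(E) = √(1 + E) + 2*E (b(E) = (E + E) + √(E + 1) = 2*E + √(1 + E) = √(1 + E) + 2*E)
(-1489 + L(18))/(b(-55) + 3100) = (-1489 + 18*(1 + 18))/((√(1 - 55) + 2*(-55)) + 3100) = (-1489 + 18*19)/((√(-54) - 110) + 3100) = (-1489 + 342)/((3*I*√6 - 110) + 3100) = -1147/((-110 + 3*I*√6) + 3100) = -1147/(2990 + 3*I*√6)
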